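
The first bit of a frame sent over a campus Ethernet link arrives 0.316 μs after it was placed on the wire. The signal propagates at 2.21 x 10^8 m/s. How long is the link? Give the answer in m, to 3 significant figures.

69.8 m

d = s × t_prop = 221000000 × 3.16e-07 = 69.8 m.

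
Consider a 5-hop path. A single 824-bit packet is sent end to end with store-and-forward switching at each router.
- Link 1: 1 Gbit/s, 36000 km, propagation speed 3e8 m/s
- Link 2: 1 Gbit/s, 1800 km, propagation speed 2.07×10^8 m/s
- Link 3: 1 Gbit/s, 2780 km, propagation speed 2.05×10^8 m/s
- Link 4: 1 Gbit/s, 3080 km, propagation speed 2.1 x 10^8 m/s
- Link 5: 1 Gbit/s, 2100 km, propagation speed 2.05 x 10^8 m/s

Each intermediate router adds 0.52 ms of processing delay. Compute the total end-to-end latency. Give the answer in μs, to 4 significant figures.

Transmission delay per hop = L/R = 824/1000000000 = 0.824 μs; 5 hops → 4.12 μs.
Propagation delays (d/s per hop): 120000, 8695.65, 13561, 14666.7, 10243.9 μs; sum = 167167 μs.
Processing at 4 router(s): 4 × 0.52 ms = 2080 μs.
End-to-end = 169300 μs.

169300 μs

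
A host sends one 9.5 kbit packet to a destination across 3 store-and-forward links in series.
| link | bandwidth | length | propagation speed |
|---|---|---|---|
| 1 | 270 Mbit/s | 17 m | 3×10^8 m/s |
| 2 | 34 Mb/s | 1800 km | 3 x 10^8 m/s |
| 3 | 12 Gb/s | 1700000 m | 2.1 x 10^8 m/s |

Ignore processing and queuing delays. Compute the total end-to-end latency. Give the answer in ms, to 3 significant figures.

14.4 ms

L = 9500 bits.
Transmission delays (L/R per hop): 0.0351852, 0.279412, 0.000791667 ms; sum = 0.315389 ms.
Propagation delays (d/s per hop): 5.66667e-05, 6, 8.09524 ms; sum = 14.0953 ms.
End-to-end = 14.4 ms.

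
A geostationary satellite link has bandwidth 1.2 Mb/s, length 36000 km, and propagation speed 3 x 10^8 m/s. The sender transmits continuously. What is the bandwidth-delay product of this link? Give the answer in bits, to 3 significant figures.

144000 bits

Propagation delay = 36000000 / 300000000 = 0.12 s.
BDP = R × t_prop = 1200000 × 0.12 = 144000 bits.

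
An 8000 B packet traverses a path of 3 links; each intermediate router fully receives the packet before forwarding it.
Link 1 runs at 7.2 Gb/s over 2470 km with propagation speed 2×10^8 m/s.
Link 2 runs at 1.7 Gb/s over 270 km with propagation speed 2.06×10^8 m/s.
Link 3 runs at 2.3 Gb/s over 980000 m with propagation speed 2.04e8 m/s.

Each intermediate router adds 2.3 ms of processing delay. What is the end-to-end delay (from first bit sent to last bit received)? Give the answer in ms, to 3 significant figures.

23.1 ms

L = 8000 × 8 = 64000 bits.
Transmission delays (L/R per hop): 0.00888889, 0.0376471, 0.0278261 ms; sum = 0.074362 ms.
Propagation delays (d/s per hop): 12.35, 1.31068, 4.80392 ms; sum = 18.4646 ms.
Processing at 2 router(s): 2 × 2.3 ms = 4.6 ms.
End-to-end = 23.1 ms.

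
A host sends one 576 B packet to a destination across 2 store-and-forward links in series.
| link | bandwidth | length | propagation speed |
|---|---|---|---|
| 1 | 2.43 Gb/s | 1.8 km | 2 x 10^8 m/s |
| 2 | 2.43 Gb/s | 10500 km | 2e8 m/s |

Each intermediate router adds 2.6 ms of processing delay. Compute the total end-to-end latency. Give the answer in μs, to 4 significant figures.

L = 576 × 8 = 4608 bits.
Transmission delay per hop = L/R = 4608/2430000000 = 1.8963 μs; 2 hops → 3.79259 μs.
Propagation delays (d/s per hop): 9, 52500 μs; sum = 52509 μs.
Processing at 1 router(s): 1 × 2.6 ms = 2600 μs.
End-to-end = 55110 μs.

55110 μs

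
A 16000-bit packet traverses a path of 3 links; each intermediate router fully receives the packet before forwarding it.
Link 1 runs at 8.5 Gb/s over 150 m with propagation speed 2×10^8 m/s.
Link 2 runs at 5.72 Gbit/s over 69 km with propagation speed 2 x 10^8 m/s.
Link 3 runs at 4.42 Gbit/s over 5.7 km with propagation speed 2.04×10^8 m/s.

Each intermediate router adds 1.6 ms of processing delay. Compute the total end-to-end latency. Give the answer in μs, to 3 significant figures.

3580 μs

Transmission delays (L/R per hop): 1.88235, 2.7972, 3.61991 μs; sum = 8.29947 μs.
Propagation delays (d/s per hop): 0.75, 345, 27.9412 μs; sum = 373.691 μs.
Processing at 2 router(s): 2 × 1.6 ms = 3200 μs.
End-to-end = 3580 μs.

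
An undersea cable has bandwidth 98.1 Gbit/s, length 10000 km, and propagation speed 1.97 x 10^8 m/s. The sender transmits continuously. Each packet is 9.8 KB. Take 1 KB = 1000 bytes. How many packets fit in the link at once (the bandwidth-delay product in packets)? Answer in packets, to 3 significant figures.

63500 packets

Propagation delay = 10000000 / 197000000 = 0.0507614 s.
BDP = R × t_prop = 98100000000 × 0.0507614 = 4979700000 bits.
In packets of 78400 bits: 63500 packets.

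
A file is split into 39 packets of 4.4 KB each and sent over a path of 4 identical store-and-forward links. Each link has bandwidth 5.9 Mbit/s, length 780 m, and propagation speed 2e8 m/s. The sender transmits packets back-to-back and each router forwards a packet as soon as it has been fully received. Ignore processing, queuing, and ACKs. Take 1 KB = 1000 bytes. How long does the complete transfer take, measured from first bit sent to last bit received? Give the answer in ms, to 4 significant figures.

Per-hop transmission t_tx = L/R = 35200/5900000 = 5.9661 ms.
Per-hop propagation t_prop = 780/200000000 = 0.0039 ms.
Pipeline fill: first packet needs 4·t_tx to clear all hops; remaining 38 packets each add one t_tx.
Total = (4+39-1)·t_tx + 4·t_prop = 42·5.9661 + 4·0.0039 = 250.6 ms.

250.6 ms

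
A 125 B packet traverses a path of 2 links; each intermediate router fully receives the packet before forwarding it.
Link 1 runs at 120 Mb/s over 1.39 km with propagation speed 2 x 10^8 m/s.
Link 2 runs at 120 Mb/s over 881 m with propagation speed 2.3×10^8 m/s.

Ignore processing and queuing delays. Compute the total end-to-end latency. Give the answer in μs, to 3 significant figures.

L = 125 × 8 = 1000 bits.
Transmission delay per hop = L/R = 1000/120000000 = 8.33333 μs; 2 hops → 16.6667 μs.
Propagation delays (d/s per hop): 6.95, 3.83043 μs; sum = 10.7804 μs.
End-to-end = 27.4 μs.

27.4 μs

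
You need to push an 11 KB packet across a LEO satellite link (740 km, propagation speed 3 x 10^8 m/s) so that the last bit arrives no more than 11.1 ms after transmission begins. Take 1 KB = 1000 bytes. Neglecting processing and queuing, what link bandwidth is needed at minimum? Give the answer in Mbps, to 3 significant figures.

L = 88000 bits.
Propagation delay = 740000 / 300000000 = 2.46667 ms.
Transmission budget = 11.1 − 2.46667 = 8.63333 ms.
R ≥ L / t_tx = 88000 bits / 0.00863333 s = 10.2 Mbps.

10.2 Mbps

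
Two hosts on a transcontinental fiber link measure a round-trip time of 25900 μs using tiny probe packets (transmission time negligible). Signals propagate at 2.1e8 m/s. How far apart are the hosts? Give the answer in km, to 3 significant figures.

One-way propagation = RTT/2 = 12950 μs.
d = s × t = 210000000 × 0.01295 = 2720 km.

2720 km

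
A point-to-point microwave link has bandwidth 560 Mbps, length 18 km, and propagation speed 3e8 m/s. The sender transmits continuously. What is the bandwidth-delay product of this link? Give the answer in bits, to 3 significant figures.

Propagation delay = 18000 / 300000000 = 6e-05 s.
BDP = R × t_prop = 560000000 × 6e-05 = 33600 bits.

33600 bits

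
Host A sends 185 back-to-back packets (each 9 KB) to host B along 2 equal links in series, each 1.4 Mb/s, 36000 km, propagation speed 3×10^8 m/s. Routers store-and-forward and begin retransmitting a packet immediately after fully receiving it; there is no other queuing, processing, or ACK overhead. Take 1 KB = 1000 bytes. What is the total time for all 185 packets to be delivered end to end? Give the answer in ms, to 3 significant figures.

Per-hop transmission t_tx = L/R = 72000/1400000 = 51.4286 ms.
Per-hop propagation t_prop = 36000000/300000000 = 120 ms.
Pipeline fill: first packet needs 2·t_tx to clear all hops; remaining 184 packets each add one t_tx.
Total = (2+185-1)·t_tx + 2·t_prop = 186·51.4286 + 2·120 = 9810 ms.

9810 ms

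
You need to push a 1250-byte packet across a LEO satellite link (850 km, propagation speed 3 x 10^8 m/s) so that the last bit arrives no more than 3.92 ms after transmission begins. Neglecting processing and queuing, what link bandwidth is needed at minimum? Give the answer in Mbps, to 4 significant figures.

L = 10000 bits.
Propagation delay = 850000 / 300000000 = 2.83333 ms.
Transmission budget = 3.92 − 2.83333 = 1.08667 ms.
R ≥ L / t_tx = 10000 bits / 0.00108667 s = 9.202 Mbps.

9.202 Mbps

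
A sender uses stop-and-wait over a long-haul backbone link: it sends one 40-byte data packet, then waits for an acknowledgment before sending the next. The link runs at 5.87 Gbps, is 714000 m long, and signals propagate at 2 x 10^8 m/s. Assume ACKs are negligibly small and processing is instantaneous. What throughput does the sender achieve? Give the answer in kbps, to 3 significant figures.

t_tx = L/R = 320/5870000000 = 5.45145e-08 s.
t_prop = 714000/200000000 = 0.00357 s; RTT = 0.00714 s.
Cycle = t_tx + RTT = 0.00714005 s.
Throughput = L / cycle = 320 / 0.00714005 = 44.8 kbps.

44.8 kbps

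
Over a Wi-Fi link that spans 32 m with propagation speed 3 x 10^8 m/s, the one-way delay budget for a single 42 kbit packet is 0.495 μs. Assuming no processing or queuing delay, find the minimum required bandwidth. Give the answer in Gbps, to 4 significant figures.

Propagation delay = 32 / 300000000 = 0.106667 μs.
Transmission budget = 0.495 − 0.106667 = 0.388333 μs.
R ≥ L / t_tx = 42000 bits / 3.88333e-07 s = 108.2 Gbps.

108.2 Gbps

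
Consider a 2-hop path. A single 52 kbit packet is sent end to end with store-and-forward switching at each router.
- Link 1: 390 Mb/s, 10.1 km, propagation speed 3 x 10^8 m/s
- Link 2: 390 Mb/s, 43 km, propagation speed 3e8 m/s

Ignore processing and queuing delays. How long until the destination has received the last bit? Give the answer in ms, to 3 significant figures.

0.444 ms

L = 52000 bits.
Transmission delay per hop = L/R = 52000/390000000 = 0.133333 ms; 2 hops → 0.266667 ms.
Propagation delays (d/s per hop): 0.0336667, 0.143333 ms; sum = 0.177 ms.
End-to-end = 0.444 ms.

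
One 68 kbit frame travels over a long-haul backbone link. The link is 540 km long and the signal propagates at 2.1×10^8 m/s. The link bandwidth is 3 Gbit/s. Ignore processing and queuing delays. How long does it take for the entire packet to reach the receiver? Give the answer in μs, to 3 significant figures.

L = 68000 bits.
Transmission delay = L/R = 68000 / 3000000000 = 22.6667 μs.
Propagation delay = d/s = 540000 m / 210000000 m/s = 2571.43 μs.
Total = 2590 μs.

2590 μs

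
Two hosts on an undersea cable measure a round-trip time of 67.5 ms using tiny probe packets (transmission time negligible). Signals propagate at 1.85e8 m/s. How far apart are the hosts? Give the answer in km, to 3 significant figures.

One-way propagation = RTT/2 = 33.75 ms.
d = s × t = 185000000 × 0.03375 = 6240 km.

6240 km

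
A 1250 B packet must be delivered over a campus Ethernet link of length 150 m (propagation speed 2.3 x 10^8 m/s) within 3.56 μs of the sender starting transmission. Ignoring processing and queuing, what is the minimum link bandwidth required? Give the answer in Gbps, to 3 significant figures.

L = 10000 bits.
Propagation delay = 150 / 2.3e+08 = 0.652174 μs.
Transmission budget = 3.56 − 0.652174 = 2.90783 μs.
R ≥ L / t_tx = 10000 bits / 2.90783e-06 s = 3.44 Gbps.

3.44 Gbps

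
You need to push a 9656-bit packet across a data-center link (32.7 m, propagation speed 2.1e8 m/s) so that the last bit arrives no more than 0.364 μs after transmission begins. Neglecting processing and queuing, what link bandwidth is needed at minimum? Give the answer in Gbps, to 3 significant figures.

46.4 Gbps

Propagation delay = 32.7 / 210000000 = 0.155714 μs.
Transmission budget = 0.364 − 0.155714 = 0.208286 μs.
R ≥ L / t_tx = 9656 bits / 2.08286e-07 s = 46.4 Gbps.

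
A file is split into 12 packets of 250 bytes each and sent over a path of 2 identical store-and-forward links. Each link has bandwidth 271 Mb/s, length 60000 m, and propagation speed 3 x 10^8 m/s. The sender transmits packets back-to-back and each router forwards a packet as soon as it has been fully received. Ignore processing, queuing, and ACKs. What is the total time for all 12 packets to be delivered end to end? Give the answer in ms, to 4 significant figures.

0.4959 ms

Per-hop transmission t_tx = L/R = 2000/271000000 = 0.00738007 ms.
Per-hop propagation t_prop = 60000/300000000 = 0.2 ms.
Pipeline fill: first packet needs 2·t_tx to clear all hops; remaining 11 packets each add one t_tx.
Total = (2+12-1)·t_tx + 2·t_prop = 13·0.00738007 + 2·0.2 = 0.4959 ms.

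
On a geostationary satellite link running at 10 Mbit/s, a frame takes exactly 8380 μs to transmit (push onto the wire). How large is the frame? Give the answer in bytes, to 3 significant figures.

L = R × t_tx = 10000000 b/s × 0.00838 s = 83800 bits.
In bytes: 83800 / 8 = 10500 bytes.

10500 bytes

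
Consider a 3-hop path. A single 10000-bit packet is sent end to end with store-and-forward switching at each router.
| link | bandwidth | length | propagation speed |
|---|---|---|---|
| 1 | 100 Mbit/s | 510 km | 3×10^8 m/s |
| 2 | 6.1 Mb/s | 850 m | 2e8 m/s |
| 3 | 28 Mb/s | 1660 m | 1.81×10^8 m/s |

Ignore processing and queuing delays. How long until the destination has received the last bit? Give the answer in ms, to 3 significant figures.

Transmission delays (L/R per hop): 0.1, 1.63934, 0.357143 ms; sum = 2.09649 ms.
Propagation delays (d/s per hop): 1.7, 0.00425, 0.00917127 ms; sum = 1.71342 ms.
End-to-end = 3.81 ms.

3.81 ms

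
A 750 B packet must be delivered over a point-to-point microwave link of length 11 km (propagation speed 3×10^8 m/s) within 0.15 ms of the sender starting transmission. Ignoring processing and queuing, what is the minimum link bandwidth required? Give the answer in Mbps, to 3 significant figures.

L = 6000 bits.
Propagation delay = 11000 / 300000000 = 0.0366667 ms.
Transmission budget = 0.15 − 0.0366667 = 0.113333 ms.
R ≥ L / t_tx = 6000 bits / 0.000113333 s = 52.9 Mbps.

52.9 Mbps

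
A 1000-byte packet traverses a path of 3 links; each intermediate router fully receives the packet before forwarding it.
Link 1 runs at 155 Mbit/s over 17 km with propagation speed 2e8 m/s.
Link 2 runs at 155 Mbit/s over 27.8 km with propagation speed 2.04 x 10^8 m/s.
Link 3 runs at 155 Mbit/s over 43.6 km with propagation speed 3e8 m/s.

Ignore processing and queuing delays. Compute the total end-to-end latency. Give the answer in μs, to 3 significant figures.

L = 1000 × 8 = 8000 bits.
Transmission delay per hop = L/R = 8000/155000000 = 51.6129 μs; 3 hops → 154.839 μs.
Propagation delays (d/s per hop): 85, 136.275, 145.333 μs; sum = 366.608 μs.
End-to-end = 521 μs.

521 μs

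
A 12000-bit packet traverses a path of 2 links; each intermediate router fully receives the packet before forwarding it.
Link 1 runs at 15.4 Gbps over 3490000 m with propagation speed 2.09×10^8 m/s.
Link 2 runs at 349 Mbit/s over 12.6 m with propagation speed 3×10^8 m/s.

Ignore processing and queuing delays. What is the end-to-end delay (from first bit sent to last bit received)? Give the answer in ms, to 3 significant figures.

Transmission delays (L/R per hop): 0.000779221, 0.034384 ms; sum = 0.0351632 ms.
Propagation delays (d/s per hop): 16.6986, 4.2e-05 ms; sum = 16.6986 ms.
End-to-end = 16.7 ms.

16.7 ms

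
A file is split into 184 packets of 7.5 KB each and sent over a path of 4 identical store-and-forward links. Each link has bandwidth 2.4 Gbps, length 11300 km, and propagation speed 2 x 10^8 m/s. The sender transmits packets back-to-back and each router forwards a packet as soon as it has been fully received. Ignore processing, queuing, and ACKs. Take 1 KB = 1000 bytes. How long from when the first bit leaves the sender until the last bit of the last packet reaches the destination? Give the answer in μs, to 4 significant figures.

Per-hop transmission t_tx = L/R = 60000/2400000000 = 25 μs.
Per-hop propagation t_prop = 11300000/200000000 = 56500 μs.
Pipeline fill: first packet needs 4·t_tx to clear all hops; remaining 183 packets each add one t_tx.
Total = (4+184-1)·t_tx + 4·t_prop = 187·25 + 4·56500 = 230700 μs.

230700 μs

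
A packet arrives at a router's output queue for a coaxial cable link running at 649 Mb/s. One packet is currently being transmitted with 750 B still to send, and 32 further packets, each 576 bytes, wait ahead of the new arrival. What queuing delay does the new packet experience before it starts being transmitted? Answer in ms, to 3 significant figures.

0.236 ms

Each queued packet: L/R = 4608/649000000 = 0.00710015 ms.
32 queued → 0.227205 ms.
Plus remaining 6000 bits of current packet: 0.00924499 ms.
Queuing delay = 0.236 ms.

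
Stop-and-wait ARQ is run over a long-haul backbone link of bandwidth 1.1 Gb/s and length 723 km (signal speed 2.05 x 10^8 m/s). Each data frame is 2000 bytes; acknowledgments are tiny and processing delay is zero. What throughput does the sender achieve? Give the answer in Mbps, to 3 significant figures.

2.26 Mbps

t_tx = L/R = 16000/1100000000 = 1.45455e-05 s.
t_prop = 723000/2.05e+08 = 0.00352683 s; RTT = 0.00705366 s.
Cycle = t_tx + RTT = 0.0070682 s.
Throughput = L / cycle = 16000 / 0.0070682 = 2.26 Mbps.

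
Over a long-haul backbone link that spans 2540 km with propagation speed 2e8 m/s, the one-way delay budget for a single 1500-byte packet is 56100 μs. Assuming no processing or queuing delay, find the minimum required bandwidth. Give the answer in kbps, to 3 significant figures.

L = 12000 bits.
Propagation delay = 2540000 / 200000000 = 12700 μs.
Transmission budget = 56100 − 12700 = 43400 μs.
R ≥ L / t_tx = 12000 bits / 0.0434 s = 276 kbps.

276 kbps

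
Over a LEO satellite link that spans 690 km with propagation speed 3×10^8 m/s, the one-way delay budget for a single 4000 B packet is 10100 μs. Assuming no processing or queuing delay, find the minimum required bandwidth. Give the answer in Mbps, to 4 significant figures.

4.103 Mbps

L = 32000 bits.
Propagation delay = 690000 / 300000000 = 2300 μs.
Transmission budget = 10100 − 2300 = 7800 μs.
R ≥ L / t_tx = 32000 bits / 0.0078 s = 4.103 Mbps.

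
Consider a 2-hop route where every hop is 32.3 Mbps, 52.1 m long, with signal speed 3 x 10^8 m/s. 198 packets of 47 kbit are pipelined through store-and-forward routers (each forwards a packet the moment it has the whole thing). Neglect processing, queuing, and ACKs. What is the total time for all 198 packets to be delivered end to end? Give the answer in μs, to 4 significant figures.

289600 μs

Per-hop transmission t_tx = L/R = 47000/3.23e+07 = 1455.11 μs.
Per-hop propagation t_prop = 52.1/300000000 = 0.173667 μs.
Pipeline fill: first packet needs 2·t_tx to clear all hops; remaining 197 packets each add one t_tx.
Total = (2+198-1)·t_tx + 2·t_prop = 199·1455.11 + 2·0.173667 = 289600 μs.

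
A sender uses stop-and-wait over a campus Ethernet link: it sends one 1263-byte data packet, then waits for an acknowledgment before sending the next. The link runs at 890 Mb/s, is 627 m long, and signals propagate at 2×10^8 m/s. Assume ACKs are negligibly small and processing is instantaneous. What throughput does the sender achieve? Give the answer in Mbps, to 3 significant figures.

573 Mbps

t_tx = L/R = 10104/890000000 = 1.13528e-05 s.
t_prop = 627/200000000 = 3.135e-06 s; RTT = 6.27e-06 s.
Cycle = t_tx + RTT = 1.76228e-05 s.
Throughput = L / cycle = 10104 / 1.76228e-05 = 573 Mbps.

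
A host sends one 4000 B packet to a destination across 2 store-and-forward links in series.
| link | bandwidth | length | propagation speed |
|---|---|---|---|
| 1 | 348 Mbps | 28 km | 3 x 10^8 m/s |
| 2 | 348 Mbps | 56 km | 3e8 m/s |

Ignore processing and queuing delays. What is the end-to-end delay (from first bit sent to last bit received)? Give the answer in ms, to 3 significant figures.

0.464 ms

L = 4000 × 8 = 32000 bits.
Transmission delay per hop = L/R = 32000/348000000 = 0.091954 ms; 2 hops → 0.183908 ms.
Propagation delays (d/s per hop): 0.0933333, 0.186667 ms; sum = 0.28 ms.
End-to-end = 0.464 ms.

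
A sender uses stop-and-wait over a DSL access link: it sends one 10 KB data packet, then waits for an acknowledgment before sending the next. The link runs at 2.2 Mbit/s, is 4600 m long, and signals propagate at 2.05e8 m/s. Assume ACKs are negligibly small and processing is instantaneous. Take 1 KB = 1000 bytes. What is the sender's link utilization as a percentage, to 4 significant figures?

t_tx = L/R = 80000/2200000 = 0.0363636 s.
t_prop = 4600/2.05e+08 = 2.2439e-05 s; RTT = 4.4878e-05 s.
Cycle = t_tx + RTT = 0.0364085 s.
Utilization = t_tx / cycle = 0.0363636/0.0364085 = 99.88 %.

99.88 %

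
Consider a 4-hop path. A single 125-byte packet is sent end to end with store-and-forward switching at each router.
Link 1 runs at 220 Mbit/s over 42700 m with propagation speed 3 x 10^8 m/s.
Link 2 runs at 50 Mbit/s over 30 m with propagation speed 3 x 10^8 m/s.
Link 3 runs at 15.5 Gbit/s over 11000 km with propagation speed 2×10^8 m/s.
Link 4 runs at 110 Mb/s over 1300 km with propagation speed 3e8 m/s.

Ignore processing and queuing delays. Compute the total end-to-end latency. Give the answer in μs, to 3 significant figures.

L = 125 × 8 = 1000 bits.
Transmission delays (L/R per hop): 4.54545, 20, 0.0645161, 9.09091 μs; sum = 33.7009 μs.
Propagation delays (d/s per hop): 142.333, 0.1, 55000, 4333.33 μs; sum = 59475.8 μs.
End-to-end = 59500 μs.

59500 μs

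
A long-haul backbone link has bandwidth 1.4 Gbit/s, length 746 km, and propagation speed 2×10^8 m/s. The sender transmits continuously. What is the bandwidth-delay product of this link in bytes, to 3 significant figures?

653000 bytes

Propagation delay = 746000 / 200000000 = 0.00373 s.
BDP = R × t_prop = 1400000000 × 0.00373 = 5222000 bits.
In bytes: 5222000/8 = 653000 bytes.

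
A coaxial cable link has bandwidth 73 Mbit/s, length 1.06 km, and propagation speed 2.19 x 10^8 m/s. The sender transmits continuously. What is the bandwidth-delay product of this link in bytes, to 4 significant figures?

44.17 bytes

Propagation delay = 1060 / 219000000 = 4.84018e-06 s.
BDP = R × t_prop = 73000000 × 4.84018e-06 = 353.333 bits.
In bytes: 353.333/8 = 44.17 bytes.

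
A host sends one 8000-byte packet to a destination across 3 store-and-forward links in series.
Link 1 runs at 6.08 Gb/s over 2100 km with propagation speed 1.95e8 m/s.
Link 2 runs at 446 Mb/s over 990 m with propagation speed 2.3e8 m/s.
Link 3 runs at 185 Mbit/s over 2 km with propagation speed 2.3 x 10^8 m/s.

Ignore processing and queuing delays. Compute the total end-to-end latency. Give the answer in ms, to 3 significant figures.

11.3 ms

L = 8000 × 8 = 64000 bits.
Transmission delays (L/R per hop): 0.0105263, 0.143498, 0.345946 ms; sum = 0.49997 ms.
Propagation delays (d/s per hop): 10.7692, 0.00430435, 0.00869565 ms; sum = 10.7822 ms.
End-to-end = 11.3 ms.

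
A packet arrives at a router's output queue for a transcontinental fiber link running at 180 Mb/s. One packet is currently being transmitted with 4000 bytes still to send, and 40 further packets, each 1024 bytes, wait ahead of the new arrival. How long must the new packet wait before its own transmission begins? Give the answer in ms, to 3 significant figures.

Each queued packet: L/R = 8192/180000000 = 0.0455111 ms.
40 queued → 1.82044 ms.
Plus remaining 32000 bits of current packet: 0.177778 ms.
Queuing delay = 2.00 ms.

2.00 ms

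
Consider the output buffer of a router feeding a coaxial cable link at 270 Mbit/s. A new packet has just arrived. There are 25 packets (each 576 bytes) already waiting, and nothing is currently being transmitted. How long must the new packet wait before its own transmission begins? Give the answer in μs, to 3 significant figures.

Each queued packet: L/R = 4608/270000000 = 17.0667 μs.
25 queued → 426.667 μs.
Queuing delay = 427 μs.

427 μs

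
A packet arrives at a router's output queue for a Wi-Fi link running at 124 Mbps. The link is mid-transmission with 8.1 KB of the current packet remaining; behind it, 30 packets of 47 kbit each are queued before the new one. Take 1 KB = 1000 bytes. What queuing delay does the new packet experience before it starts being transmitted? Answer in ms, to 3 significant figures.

Each queued packet: L/R = 47000/124000000 = 0.379032 ms.
30 queued → 11.371 ms.
Plus remaining 64800 bits of current packet: 0.522581 ms.
Queuing delay = 11.9 ms.

11.9 ms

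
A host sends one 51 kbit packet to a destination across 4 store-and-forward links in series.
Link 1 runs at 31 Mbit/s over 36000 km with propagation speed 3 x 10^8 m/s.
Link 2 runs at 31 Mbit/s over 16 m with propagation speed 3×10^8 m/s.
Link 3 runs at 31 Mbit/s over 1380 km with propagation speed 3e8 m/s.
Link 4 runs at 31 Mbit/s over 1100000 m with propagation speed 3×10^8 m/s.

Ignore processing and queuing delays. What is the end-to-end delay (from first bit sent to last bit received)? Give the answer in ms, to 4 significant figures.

L = 51000 bits.
Transmission delay per hop = L/R = 51000/31000000 = 1.64516 ms; 4 hops → 6.58065 ms.
Propagation delays (d/s per hop): 120, 5.33333e-05, 4.6, 3.66667 ms; sum = 128.267 ms.
End-to-end = 134.8 ms.

134.8 ms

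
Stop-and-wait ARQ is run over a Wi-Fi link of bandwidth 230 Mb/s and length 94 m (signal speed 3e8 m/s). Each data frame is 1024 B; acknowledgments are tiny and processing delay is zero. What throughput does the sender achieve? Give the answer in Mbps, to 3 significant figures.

226 Mbps

t_tx = L/R = 8192/230000000 = 3.56174e-05 s.
t_prop = 94/300000000 = 3.13333e-07 s; RTT = 6.26667e-07 s.
Cycle = t_tx + RTT = 3.62441e-05 s.
Throughput = L / cycle = 8192 / 3.62441e-05 = 226 Mbps.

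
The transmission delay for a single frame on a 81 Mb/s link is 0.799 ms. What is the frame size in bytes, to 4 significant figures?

8090 bytes

L = R × t_tx = 81000000 b/s × 0.000799 s = 64719 bits.
In bytes: 64719 / 8 = 8090 bytes.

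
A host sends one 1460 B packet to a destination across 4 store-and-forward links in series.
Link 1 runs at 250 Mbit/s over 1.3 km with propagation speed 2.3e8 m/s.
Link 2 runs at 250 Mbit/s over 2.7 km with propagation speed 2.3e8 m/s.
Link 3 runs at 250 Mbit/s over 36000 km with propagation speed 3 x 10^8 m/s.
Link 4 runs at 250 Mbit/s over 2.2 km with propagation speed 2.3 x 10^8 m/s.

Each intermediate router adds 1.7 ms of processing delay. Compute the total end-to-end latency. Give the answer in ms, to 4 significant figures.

L = 1460 × 8 = 11680 bits.
Transmission delay per hop = L/R = 11680/250000000 = 0.04672 ms; 4 hops → 0.18688 ms.
Propagation delays (d/s per hop): 0.00565217, 0.0117391, 120, 0.00956522 ms; sum = 120.027 ms.
Processing at 3 router(s): 3 × 1.7 ms = 5.1 ms.
End-to-end = 125.3 ms.

125.3 ms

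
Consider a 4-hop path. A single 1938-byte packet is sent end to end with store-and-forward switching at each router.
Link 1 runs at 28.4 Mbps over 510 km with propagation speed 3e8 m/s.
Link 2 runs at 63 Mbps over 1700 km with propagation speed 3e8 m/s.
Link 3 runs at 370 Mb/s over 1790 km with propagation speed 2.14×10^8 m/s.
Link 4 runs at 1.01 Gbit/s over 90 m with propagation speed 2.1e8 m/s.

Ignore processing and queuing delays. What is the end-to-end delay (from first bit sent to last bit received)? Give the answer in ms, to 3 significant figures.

16.6 ms

L = 1938 × 8 = 15504 bits.
Transmission delays (L/R per hop): 0.545915, 0.246095, 0.0419027, 0.0153505 ms; sum = 0.849264 ms.
Propagation delays (d/s per hop): 1.7, 5.66667, 8.36449, 0.000428571 ms; sum = 15.7316 ms.
End-to-end = 16.6 ms.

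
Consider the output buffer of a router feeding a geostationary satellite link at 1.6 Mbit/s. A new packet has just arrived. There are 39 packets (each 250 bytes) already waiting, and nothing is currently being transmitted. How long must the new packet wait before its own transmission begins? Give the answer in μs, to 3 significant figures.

48800 μs

Each queued packet: L/R = 2000/1600000 = 1250 μs.
39 queued → 48750 μs.
Queuing delay = 48800 μs.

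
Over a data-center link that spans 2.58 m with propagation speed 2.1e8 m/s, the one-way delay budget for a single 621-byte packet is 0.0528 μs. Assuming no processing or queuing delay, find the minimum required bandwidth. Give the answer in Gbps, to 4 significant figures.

L = 4968 bits.
Propagation delay = 2.58 / 210000000 = 0.0122857 μs.
Transmission budget = 0.0528 − 0.0122857 = 0.0405143 μs.
R ≥ L / t_tx = 4968 bits / 4.05143e-08 s = 122.6 Gbps.

122.6 Gbps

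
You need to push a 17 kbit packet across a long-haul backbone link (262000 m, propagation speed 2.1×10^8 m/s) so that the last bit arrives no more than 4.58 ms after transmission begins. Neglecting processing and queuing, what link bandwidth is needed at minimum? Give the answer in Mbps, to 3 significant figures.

Propagation delay = 262000 / 210000000 = 1.24762 ms.
Transmission budget = 4.58 − 1.24762 = 3.33238 ms.
R ≥ L / t_tx = 17000 bits / 0.00333238 s = 5.10 Mbps.

5.10 Mbps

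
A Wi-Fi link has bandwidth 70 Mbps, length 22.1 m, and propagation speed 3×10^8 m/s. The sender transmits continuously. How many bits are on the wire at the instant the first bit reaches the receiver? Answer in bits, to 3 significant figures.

Propagation delay = 22.1 / 300000000 = 7.36667e-08 s.
BDP = R × t_prop = 70000000 × 7.36667e-08 = 5.15667 bits.

5.16 bits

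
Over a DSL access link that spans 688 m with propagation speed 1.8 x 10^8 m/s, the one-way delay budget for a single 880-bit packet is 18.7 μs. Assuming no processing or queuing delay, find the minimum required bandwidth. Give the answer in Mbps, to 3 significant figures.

59.1 Mbps

Propagation delay = 688 / 180000000 = 3.82222 μs.
Transmission budget = 18.7 − 3.82222 = 14.8778 μs.
R ≥ L / t_tx = 880 bits / 1.48778e-05 s = 59.1 Mbps.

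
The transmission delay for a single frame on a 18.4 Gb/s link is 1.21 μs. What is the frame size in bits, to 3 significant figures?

22300 bits

L = R × t_tx = 18400000000 b/s × 1.21e-06 s = 22264 bits.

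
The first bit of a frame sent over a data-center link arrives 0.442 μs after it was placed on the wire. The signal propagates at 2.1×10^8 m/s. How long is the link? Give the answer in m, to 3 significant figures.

92.8 m

d = s × t_prop = 210000000 × 4.42e-07 = 92.8 m.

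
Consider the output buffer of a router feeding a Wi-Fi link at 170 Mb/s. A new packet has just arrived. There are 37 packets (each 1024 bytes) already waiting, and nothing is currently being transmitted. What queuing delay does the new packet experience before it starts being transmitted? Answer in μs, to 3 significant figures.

1780 μs

Each queued packet: L/R = 8192/170000000 = 48.1882 μs.
37 queued → 1782.96 μs.
Queuing delay = 1780 μs.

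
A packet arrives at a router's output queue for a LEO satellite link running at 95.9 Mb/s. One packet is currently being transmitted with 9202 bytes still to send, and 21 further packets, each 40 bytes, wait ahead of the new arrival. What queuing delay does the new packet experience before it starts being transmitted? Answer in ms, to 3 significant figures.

Each queued packet: L/R = 320/95900000 = 0.00333681 ms.
21 queued → 0.070073 ms.
Plus remaining 73616 bits of current packet: 0.767633 ms.
Queuing delay = 0.838 ms.

0.838 ms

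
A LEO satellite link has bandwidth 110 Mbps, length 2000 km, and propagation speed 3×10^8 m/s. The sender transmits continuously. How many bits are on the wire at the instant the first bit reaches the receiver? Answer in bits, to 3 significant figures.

Propagation delay = 2000000 / 300000000 = 0.00666667 s.
BDP = R × t_prop = 110000000 × 0.00666667 = 733333 bits.

733000 bits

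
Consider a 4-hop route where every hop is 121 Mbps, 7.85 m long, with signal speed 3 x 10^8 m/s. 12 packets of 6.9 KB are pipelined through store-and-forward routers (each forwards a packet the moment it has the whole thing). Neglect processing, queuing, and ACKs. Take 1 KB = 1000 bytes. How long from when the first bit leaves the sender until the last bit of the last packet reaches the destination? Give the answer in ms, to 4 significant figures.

Per-hop transmission t_tx = L/R = 55200/121000000 = 0.456198 ms.
Per-hop propagation t_prop = 7.85/300000000 = 2.61667e-05 ms.
Pipeline fill: first packet needs 4·t_tx to clear all hops; remaining 11 packets each add one t_tx.
Total = (4+12-1)·t_tx + 4·t_prop = 15·0.456198 + 4·2.61667e-05 = 6.843 ms.

6.843 ms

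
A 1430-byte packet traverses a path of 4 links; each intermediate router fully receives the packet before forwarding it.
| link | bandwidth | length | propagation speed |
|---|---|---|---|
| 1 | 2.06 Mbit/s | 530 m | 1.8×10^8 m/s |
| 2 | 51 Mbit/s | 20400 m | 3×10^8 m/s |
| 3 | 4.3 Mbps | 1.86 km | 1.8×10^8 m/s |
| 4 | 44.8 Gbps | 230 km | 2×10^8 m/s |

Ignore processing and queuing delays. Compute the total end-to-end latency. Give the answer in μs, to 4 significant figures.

9670 μs

L = 1430 × 8 = 11440 bits.
Transmission delays (L/R per hop): 5553.4, 224.314, 2660.47, 0.255357 μs; sum = 8438.43 μs.
Propagation delays (d/s per hop): 2.94444, 68, 10.3333, 1150 μs; sum = 1231.28 μs.
End-to-end = 9670 μs.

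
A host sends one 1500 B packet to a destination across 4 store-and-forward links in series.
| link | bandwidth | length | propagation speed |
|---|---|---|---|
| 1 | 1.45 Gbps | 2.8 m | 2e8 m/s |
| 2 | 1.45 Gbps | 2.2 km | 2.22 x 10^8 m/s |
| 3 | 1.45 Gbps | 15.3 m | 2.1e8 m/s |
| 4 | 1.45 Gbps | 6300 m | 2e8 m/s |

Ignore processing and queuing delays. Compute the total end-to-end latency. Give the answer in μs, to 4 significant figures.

L = 1500 × 8 = 12000 bits.
Transmission delay per hop = L/R = 12000/1450000000 = 8.27586 μs; 4 hops → 33.1034 μs.
Propagation delays (d/s per hop): 0.014, 9.90991, 0.0728571, 31.5 μs; sum = 41.4968 μs.
End-to-end = 74.60 μs.

74.60 μs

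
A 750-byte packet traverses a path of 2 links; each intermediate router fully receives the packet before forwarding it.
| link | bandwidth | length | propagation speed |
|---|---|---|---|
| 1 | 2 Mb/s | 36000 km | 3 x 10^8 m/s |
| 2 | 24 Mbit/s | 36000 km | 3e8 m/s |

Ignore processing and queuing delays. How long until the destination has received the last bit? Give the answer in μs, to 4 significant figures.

243300 μs

L = 750 × 8 = 6000 bits.
Transmission delays (L/R per hop): 3000, 250 μs; sum = 3250 μs.
Propagation delays (d/s per hop): 120000, 120000 μs; sum = 240000 μs.
End-to-end = 243300 μs.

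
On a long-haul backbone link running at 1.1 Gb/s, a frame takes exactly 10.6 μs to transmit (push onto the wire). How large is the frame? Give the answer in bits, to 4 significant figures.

11660 bits

L = R × t_tx = 1100000000 b/s × 1.06e-05 s = 11660 bits.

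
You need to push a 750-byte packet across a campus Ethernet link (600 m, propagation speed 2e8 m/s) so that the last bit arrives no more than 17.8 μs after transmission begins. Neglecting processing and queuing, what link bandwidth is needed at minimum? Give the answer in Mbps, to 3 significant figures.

L = 6000 bits.
Propagation delay = 600 / 200000000 = 3 μs.
Transmission budget = 17.8 − 3 = 14.8 μs.
R ≥ L / t_tx = 6000 bits / 1.48e-05 s = 405 Mbps.

405 Mbps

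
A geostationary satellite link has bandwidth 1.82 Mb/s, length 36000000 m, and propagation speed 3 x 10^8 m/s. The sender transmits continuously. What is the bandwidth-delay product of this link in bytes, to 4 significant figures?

Propagation delay = 36000000 / 300000000 = 0.12 s.
BDP = R × t_prop = 1820000 × 0.12 = 218400 bits.
In bytes: 218400/8 = 27300 bytes.

27300 bytes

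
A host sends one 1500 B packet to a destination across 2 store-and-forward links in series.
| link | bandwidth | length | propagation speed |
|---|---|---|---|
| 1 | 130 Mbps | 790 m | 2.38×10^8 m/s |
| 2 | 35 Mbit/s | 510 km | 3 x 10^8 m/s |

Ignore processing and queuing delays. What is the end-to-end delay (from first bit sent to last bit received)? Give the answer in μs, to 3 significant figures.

L = 1500 × 8 = 12000 bits.
Transmission delays (L/R per hop): 92.3077, 342.857 μs; sum = 435.165 μs.
Propagation delays (d/s per hop): 3.31933, 1700 μs; sum = 1703.32 μs.
End-to-end = 2140 μs.

2140 μs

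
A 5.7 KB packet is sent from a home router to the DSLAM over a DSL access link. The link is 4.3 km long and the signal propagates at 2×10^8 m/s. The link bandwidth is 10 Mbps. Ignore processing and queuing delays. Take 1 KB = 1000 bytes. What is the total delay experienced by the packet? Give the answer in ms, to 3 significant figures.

L = 45600 bits.
Transmission delay = L/R = 45600 / 10000000 = 4.56 ms.
Propagation delay = d/s = 4300 m / 200000000 m/s = 0.0215 ms.
Total = 4.58 ms.

4.58 ms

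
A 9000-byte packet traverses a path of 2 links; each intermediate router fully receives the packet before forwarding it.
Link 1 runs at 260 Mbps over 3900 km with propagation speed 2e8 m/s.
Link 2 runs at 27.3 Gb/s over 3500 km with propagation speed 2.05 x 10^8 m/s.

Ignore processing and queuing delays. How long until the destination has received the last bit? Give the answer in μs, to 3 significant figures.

L = 9000 × 8 = 72000 bits.
Transmission delays (L/R per hop): 276.923, 2.63736 μs; sum = 279.56 μs.
Propagation delays (d/s per hop): 19500, 17073.2 μs; sum = 36573.2 μs.
End-to-end = 36900 μs.

36900 μs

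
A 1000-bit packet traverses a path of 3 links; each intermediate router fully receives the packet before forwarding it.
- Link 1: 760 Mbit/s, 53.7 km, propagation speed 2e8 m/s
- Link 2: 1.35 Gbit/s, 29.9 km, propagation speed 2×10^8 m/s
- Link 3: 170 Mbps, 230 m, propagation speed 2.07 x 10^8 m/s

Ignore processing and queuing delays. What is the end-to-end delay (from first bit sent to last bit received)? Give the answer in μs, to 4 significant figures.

427.0 μs

Transmission delays (L/R per hop): 1.31579, 0.740741, 5.88235 μs; sum = 7.93888 μs.
Propagation delays (d/s per hop): 268.5, 149.5, 1.11111 μs; sum = 419.111 μs.
End-to-end = 427.0 μs.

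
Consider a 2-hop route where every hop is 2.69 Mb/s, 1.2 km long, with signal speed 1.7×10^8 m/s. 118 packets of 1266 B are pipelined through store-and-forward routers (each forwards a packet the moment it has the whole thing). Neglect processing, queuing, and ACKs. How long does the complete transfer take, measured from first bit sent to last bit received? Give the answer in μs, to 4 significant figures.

448100 μs

Per-hop transmission t_tx = L/R = 10128/2690000 = 3765.06 μs.
Per-hop propagation t_prop = 1200/170000000 = 7.05882 μs.
Pipeline fill: first packet needs 2·t_tx to clear all hops; remaining 117 packets each add one t_tx.
Total = (2+118-1)·t_tx + 2·t_prop = 119·3765.06 + 2·7.05882 = 448100 μs.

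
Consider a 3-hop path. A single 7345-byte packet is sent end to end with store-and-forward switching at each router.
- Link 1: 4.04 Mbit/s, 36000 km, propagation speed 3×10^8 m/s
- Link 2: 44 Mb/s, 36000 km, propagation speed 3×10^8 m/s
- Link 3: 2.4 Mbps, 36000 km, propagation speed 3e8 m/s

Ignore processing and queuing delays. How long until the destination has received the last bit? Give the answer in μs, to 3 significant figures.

L = 7345 × 8 = 58760 bits.
Transmission delays (L/R per hop): 14544.6, 1335.45, 24483.3 μs; sum = 40363.3 μs.
Propagation delays (d/s per hop): 120000, 120000, 120000 μs; sum = 360000 μs.
End-to-end = 400000 μs.

400000 μs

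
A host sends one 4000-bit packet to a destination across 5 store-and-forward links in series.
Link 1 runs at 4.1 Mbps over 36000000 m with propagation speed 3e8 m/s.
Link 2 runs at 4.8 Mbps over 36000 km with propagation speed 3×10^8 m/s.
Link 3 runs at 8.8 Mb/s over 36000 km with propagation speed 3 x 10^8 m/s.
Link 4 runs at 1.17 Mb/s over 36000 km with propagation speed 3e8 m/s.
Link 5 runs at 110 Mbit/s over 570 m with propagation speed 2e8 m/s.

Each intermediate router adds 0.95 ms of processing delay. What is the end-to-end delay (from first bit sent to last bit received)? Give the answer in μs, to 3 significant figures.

Transmission delays (L/R per hop): 975.61, 833.333, 454.545, 3418.8, 36.3636 μs; sum = 5718.66 μs.
Propagation delays (d/s per hop): 120000, 120000, 120000, 120000, 2.85 μs; sum = 480003 μs.
Processing at 4 router(s): 4 × 0.95 ms = 3800 μs.
End-to-end = 490000 μs.

490000 μs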